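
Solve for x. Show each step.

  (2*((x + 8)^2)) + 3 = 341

Step 1. [(2*((x + 8)^2)) + 3 = 341] the outer +3 inverts by subtracting 3 ⇒ sub: 2*((x + 8)^2) = 338.
Step 2. [2*((x + 8)^2) = 338] 2·(inner) — divide through by 2, so div: (x + 8)^2 = 169.
Step 3. [(x + 8)^2 = 169] √ both sides: 169 ≥ 0 gives two branches. So sqrt: x + 8 = 13 or -13.
Step 4. [x + 8 = 13 or -13] 8 comes off first (subtract 8) ⇒ sub: x = 5 or -21.

Answer: x ∈ {-21, 5}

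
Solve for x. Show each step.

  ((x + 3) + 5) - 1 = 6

Step 1. [((x + 3) + 5) - 1 = 6] peel the -1: add 1 from each side, so sub: (x + 3) + 5 = 7.
Step 2. [(x + 3) + 5 = 7] peel the +5: subtract 5 from each side ⇒ sub: x + 3 = 2.
Step 3. [x + 3 = 2] 3 comes off first (subtract 3), so sub: x = -1.

Answer: x ∈ {-1}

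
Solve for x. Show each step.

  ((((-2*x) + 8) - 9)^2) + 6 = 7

Step 1. [((((-2*x) + 8) - 9)^2) + 6 = 7] subtract 6: x sits inside (… + 6), so sub: (((-2*x) + 8) - 9)^2 = 1.
Step 2. [(((-2*x) + 8) - 9)^2 = 1] 1 ≥ 0, LHS is (·)² — take ±√ ⇒ sqrt: ((-2*x) + 8) - 9 = 1 or -1.
Step 3. [((-2*x) + 8) - 9 = 1 or -1] add 9: x sits inside (… - 9) ⇒ sub: (-2*x) + 8 = 10 or 8.
Step 4. [(-2*x) + 8 = 10 or 8] common factor -2 (LHS and 10 or 8) — divide through. So factor: x - 4 = -5 or -4.
Step 5. [x - 4 = -5 or -4] the outer -4 inverts by adding 4. So sub: x = -1 or 0.

Answer: x ∈ {-1, 0}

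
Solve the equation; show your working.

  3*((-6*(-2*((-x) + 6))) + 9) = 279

Step 1. [3*((-6*(-2*((-x) + 6))) + 9) = 279] 3 out front; divide by 3, so div: (-6*(-2*((-x) + 6))) + 9 = 93.
Step 2. [(-6*(-2*((-x) + 6))) + 9 = 93] +9 is outermost — subtract 9 both sides. So sub: -6*(-2*((-x) + 6)) = 84.
Step 3. [-6*(-2*((-x) + 6)) = 84] LHS = -6·(…); ÷-6 both sides ⇒ div: -2*((-x) + 6) = -14.
Step 4. [-2*((-x) + 6) = -14] -2 out front; divide by -2, so div: (-x) + 6 = 7.
Step 5. [(-x) + 6 = 7] +6 is outermost — subtract 6 both sides, so sub: -x = 1.
Step 6. [-x = 1] flip signs both sides, so neg: x = -1.

Answer: x ∈ {-1}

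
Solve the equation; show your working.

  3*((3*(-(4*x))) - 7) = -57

Step 1. [3*((3*(-(4*x))) - 7) = -57] 3·(inner) — divide through by 3. So div: (3*(-(4*x))) - 7 = -19.
Step 2. [(3*(-(4*x))) - 7 = -19] add 7: x sits inside (… - 7), so sub: 3*(-(4*x)) = -12.
Step 3. [3*(-(4*x)) = -12] 3·(inner) — divide through by 3. So div: -(4*x) = -4.
Step 4. [-(4*x) = -4] leading − — multiply by −1 ⇒ neg: 4*x = 4.
Step 5. [4*x = 4] divide by the outer 4. So div: x = 1.

Answer: x ∈ {1}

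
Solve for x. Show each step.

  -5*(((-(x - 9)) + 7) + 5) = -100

Step 1. [-5*(((-(x - 9)) + 7) + 5) = -100] divide by the outer -5. So div: ((-(x - 9)) + 7) + 5 = 20.
Step 2. [((-(x - 9)) + 7) + 5 = 20] subtract 5: x sits inside (… + 5) ⇒ sub: (-(x - 9)) + 7 = 15.
Step 3. [(-(x - 9)) + 7 = 15] subtract 7: x sits inside (… + 7) ⇒ sub: -(x - 9) = 8.
Step 4. [-(x - 9) = 8] leading − — multiply by −1, so neg: x - 9 = -8.
Step 5. [x - 9 = -8] the outer -9 inverts by adding 9. So sub: x = 1.

Answer: x ∈ {1}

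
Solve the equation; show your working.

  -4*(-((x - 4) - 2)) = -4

Step 1. [-4*(-((x - 4) - 2)) = -4] -4 out front; divide by -4, so div: -((x - 4) - 2) = 1.
Step 2. [-((x - 4) - 2) = 1] flip signs both sides. So neg: (x - 4) - 2 = -1.
Step 3. [(x - 4) - 2 = -1] add 2: x sits inside (… - 2). So sub: x - 4 = 1.
Step 4. [x - 4 = 1] -4 is outermost — add 4 both sides, so sub: x = 5.

Answer: x ∈ {5}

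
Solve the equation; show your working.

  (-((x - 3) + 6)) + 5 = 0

Step 1. [(-((x - 3) + 6)) + 5 = 0] the outer +5 inverts by subtracting 5. So sub: -((x - 3) + 6) = -5.
Step 2. [-((x - 3) + 6) = -5] flip signs both sides, so neg: (x - 3) + 6 = 5.
Step 3. [(x - 3) + 6 = 5] peel the +6: subtract 6 from each side, so sub: x - 3 = -1.
Step 4. [x - 3 = -1] -3 is outermost — add 3 both sides, so sub: x = 2.

Answer: x ∈ {2}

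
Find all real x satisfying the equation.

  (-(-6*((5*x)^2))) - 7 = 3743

Step 1. [(-(-6*((5*x)^2))) - 7 = 3743] -7 is outermost — add 7 both sides ⇒ sub: -(-6*((5*x)^2)) = 3750.
Step 2. [-(-6*((5*x)^2)) = 3750] LHS negated; negate both sides, so neg: -6*((5*x)^2) = -3750.
Step 3. [-6*((5*x)^2) = -3750] -6·(inner) — divide through by -6, so div: (5*x)^2 = 625.
Step 4. [(5*x)^2 = 625] √ both sides: 625 ≥ 0 gives two branches. So sqrt: 5*x = 25 or -25.
Step 5. [5*x = 25 or -25] LHS = 5·(…); ÷5 both sides ⇒ div: x = 5 or -5.

Answer: x ∈ {-5, 5}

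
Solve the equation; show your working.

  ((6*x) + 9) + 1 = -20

Step 1. [((6*x) + 9) + 1 = -20] the outer +1 inverts by subtracting 1 ⇒ sub: (6*x) + 9 = -21.
Step 2. [(6*x) + 9 = -21] peel the +9: subtract 9 from each side ⇒ sub: 6*x = -30.
Step 3. [6*x = -30] 6·(inner) — divide through by 6, so div: x = -5.

Answer: x ∈ {-5}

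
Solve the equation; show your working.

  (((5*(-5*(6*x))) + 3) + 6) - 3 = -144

Step 1. [(((5*(-5*(6*x))) + 3) + 6) - 3 = -144] peel the -3: add 3 from each side. So sub: ((5*(-5*(6*x))) + 3) + 6 = -141.
Step 2. [((5*(-5*(6*x))) + 3) + 6 = -141] 6 comes off first (subtract 6). So sub: (5*(-5*(6*x))) + 3 = -147.
Step 3. [(5*(-5*(6*x))) + 3 = -147] +3 is outermost — subtract 3 both sides. So sub: 5*(-5*(6*x)) = -150.
Step 4. [5*(-5*(6*x)) = -150] 5·(inner) — divide through by 5. So div: -5*(6*x) = -30.
Step 5. [-5*(6*x) = -30] -5·(inner) — divide through by -5. So div: 6*x = 6.
Step 6. [6*x = 6] leading coefficient 6: divide by 6 ⇒ div: x = 1.

Answer: x ∈ {1}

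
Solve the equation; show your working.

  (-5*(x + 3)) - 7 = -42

Step 1. [(-5*(x + 3)) - 7 = -42] -7 is outermost — add 7 both sides ⇒ sub: -5*(x + 3) = -35.
Step 2. [-5*(x + 3) = -35] divide by the outer -5. So div: x + 3 = 7.
Step 3. [x + 3 = 7] +3 is outermost — subtract 3 both sides. So sub: x = 4.

Answer: x ∈ {4}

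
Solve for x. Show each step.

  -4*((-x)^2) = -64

Step 1. [-4*((-x)^2) = -64] LHS = -4·(…); ÷-4 both sides, so div: (-x)^2 = 16.
Step 2. [(-x)^2 = 16] √ both sides: 16 ≥ 0 gives two branches. So sqrt: -x = 4 or -4.
Step 3. [-x = 4 or -4] LHS negated; negate both sides ⇒ neg: x = -4 or 4.

Answer: x ∈ {-4, 4}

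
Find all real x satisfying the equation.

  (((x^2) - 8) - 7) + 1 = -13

Step 1. [(((x^2) - 8) - 7) + 1 = -13] peel the +1: subtract 1 from each side. So sub: ((x^2) - 8) - 7 = -14.
Step 2. [((x^2) - 8) - 7 = -14] 7 comes off first (add 7). So sub: (x^2) - 8 = -7.
Step 3. [(x^2) - 8 = -7] -8 is outermost — add 8 both sides, so sub: x^2 = 1.
Step 4. [x^2 = 1] √ both sides: 1 ≥ 0 gives two branches ⇒ sqrt: x = 1 or -1.

Answer: x ∈ {-1, 1}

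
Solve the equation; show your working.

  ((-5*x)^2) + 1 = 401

Step 1. [((-5*x)^2) + 1 = 401] the outer +1 inverts by subtracting 1 ⇒ sub: (-5*x)^2 = 400.
Step 2. [(-5*x)^2 = 400] LHS squared, RHS 400 ≥ 0: apply √ (±), so sqrt: -5*x = 20 or -20.
Step 3. [-5*x = 20 or -20] leading coefficient -5: divide by -5, so div: x = -4 or 4.

Answer: x ∈ {-4, 4}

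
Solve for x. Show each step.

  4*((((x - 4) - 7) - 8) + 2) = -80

Step 1. [4*((((x - 4) - 7) - 8) + 2) = -80] LHS = 4·(…); ÷4 both sides ⇒ div: (((x - 4) - 7) - 8) + 2 = -20.
Step 2. [(((x - 4) - 7) - 8) + 2 = -20] 2 comes off first (subtract 2). So sub: ((x - 4) - 7) - 8 = -22.
Step 3. [((x - 4) - 7) - 8 = -22] peel the -8: add 8 from each side. So sub: (x - 4) - 7 = -14.
Step 4. [(x - 4) - 7 = -14] add 7: x sits inside (… - 7). So sub: x - 4 = -7.
Step 5. [x - 4 = -7] add 4: x sits inside (… - 4) ⇒ sub: x = -3.

Answer: x ∈ {-3}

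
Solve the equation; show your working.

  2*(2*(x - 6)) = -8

Step 1. [2*(2*(x - 6)) = -8] divide by the outer 2 ⇒ div: 2*(x - 6) = -4.
Step 2. [2*(x - 6) = -4] divide by the outer 2, so div: x - 6 = -2.
Step 3. [x - 6 = -2] the outer -6 inverts by adding 6, so sub: x = 4.

Answer: x ∈ {4}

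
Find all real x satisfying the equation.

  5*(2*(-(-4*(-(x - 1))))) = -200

Step 1. [5*(2*(-(-4*(-(x - 1))))) = -200] LHS = 5·(…); ÷5 both sides, so div: 2*(-(-4*(-(x - 1)))) = -40.
Step 2. [2*(-(-4*(-(x - 1)))) = -40] 2 out front; divide by 2. So div: -(-4*(-(x - 1))) = -20.
Step 3. [-(-4*(-(x - 1))) = -20] LHS negated; negate both sides. So neg: -4*(-(x - 1)) = 20.
Step 4. [-4*(-(x - 1)) = 20] LHS = -4·(…); ÷-4 both sides, so div: -(x - 1) = -5.
Step 5. [-(x - 1) = -5] leading − — multiply by −1, so neg: x - 1 = 5.
Step 6. [x - 1 = 5] peel the -1: add 1 from each side. So sub: x = 6.

Answer: x ∈ {6}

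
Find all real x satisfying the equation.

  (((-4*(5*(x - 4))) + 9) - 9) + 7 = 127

Step 1. [(((-4*(5*(x - 4))) + 9) - 9) + 7 = 127] +7 is outermost — subtract 7 both sides ⇒ sub: ((-4*(5*(x - 4))) + 9) - 9 = 120.
Step 2. [((-4*(5*(x - 4))) + 9) - 9 = 120] -9 is outermost — add 9 both sides, so sub: (-4*(5*(x - 4))) + 9 = 129.
Step 3. [(-4*(5*(x - 4))) + 9 = 129] +9 is outermost — subtract 9 both sides, so sub: -4*(5*(x - 4)) = 120.
Step 4. [-4*(5*(x - 4)) = 120] leading coefficient -4: divide by -4, so div: 5*(x - 4) = -30.
Step 5. [5*(x - 4) = -30] divide by the outer 5. So div: x - 4 = -6.
Step 6. [x - 4 = -6] -4 is outermost — add 4 both sides. So sub: x = -2.

Answer: x ∈ {-2}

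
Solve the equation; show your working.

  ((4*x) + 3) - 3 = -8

Step 1. [((4*x) + 3) - 3 = -8] add 3: x sits inside (… - 3). So sub: (4*x) + 3 = -5.
Step 2. [(4*x) + 3 = -5] subtract 3: x sits inside (… + 3) ⇒ sub: 4*x = -8.
Step 3. [4*x = -8] 4 out front; divide by 4, so div: x = -2.

Answer: x ∈ {-2}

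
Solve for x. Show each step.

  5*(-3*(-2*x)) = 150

Step 1. [5*(-3*(-2*x)) = 150] leading coefficient 5: divide by 5 ⇒ div: -3*(-2*x) = 30.
Step 2. [-3*(-2*x) = 30] leading coefficient -3: divide by -3. So div: -2*x = -10.
Step 3. [-2*x = -10] -2 out front; divide by -2. So div: x = 5.

Answer: x ∈ {5}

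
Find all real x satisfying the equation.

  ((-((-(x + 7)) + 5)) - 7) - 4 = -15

Step 1. [((-((-(x + 7)) + 5)) - 7) - 4 = -15] add 4: x sits inside (… - 4) ⇒ sub: (-((-(x + 7)) + 5)) - 7 = -11.
Step 2. [(-((-(x + 7)) + 5)) - 7 = -11] -7 is outermost — add 7 both sides ⇒ sub: -((-(x + 7)) + 5) = -4.
Step 3. [-((-(x + 7)) + 5) = -4] flip signs both sides. So neg: (-(x + 7)) + 5 = 4.
Step 4. [(-(x + 7)) + 5 = 4] subtract 5: x sits inside (… + 5). So sub: -(x + 7) = -1.
Step 5. [-(x + 7) = -1] leading − — multiply by −1, so neg: x + 7 = 1.
Step 6. [x + 7 = 1] 7 comes off first (subtract 7). So sub: x = -6.

Answer: x ∈ {-6}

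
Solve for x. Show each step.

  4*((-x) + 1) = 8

Step 1. [4*((-x) + 1) = 8] LHS = 4·(…); ÷4 both sides, so div: (-x) + 1 = 2.
Step 2. [(-x) + 1 = 2] the outer +1 inverts by subtracting 1 ⇒ sub: -x = 1.
Step 3. [-x = 1] flip signs both sides. So neg: x = -1.

Answer: x ∈ {-1}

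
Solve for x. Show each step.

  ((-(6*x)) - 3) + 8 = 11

Step 1. [((-(6*x)) - 3) + 8 = 11] 8 comes off first (subtract 8) ⇒ sub: (-(6*x)) - 3 = 3.
Step 2. [(-(6*x)) - 3 = 3] 3 comes off first (add 3). So sub: -(6*x) = 6.
Step 3. [-(6*x) = 6] leading − — multiply by −1, so neg: 6*x = -6.
Step 4. [6*x = -6] 6 out front; divide by 6, so div: x = -1.

Answer: x ∈ {-1}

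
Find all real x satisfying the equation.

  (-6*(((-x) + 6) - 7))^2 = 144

Step 1. [(-6*(((-x) + 6) - 7))^2 = 144] √ both sides: 144 ≥ 0 gives two branches. So sqrt: -6*(((-x) + 6) - 7) = 12 or -12.
Step 2. [-6*(((-x) + 6) - 7) = 12 or -12] leading coefficient -6: divide by -6 ⇒ div: ((-x) + 6) - 7 = -2 or 2.
Step 3. [((-x) + 6) - 7 = -2 or 2] add 7: x sits inside (… - 7), so sub: (-x) + 6 = 5 or 9.
Step 4. [(-x) + 6 = 5 or 9] the outer +6 inverts by subtracting 6, so sub: -x = -1 or 3.
Step 5. [-x = -1 or 3] leading − — multiply by −1, so neg: x = 1 or -3.

Answer: x ∈ {-3, 1}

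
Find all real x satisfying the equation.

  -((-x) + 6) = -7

Step 1. [-((-x) + 6) = -7] flip signs both sides ⇒ neg: (-x) + 6 = 7.
Step 2. [(-x) + 6 = 7] +6 is outermost — subtract 6 both sides, so sub: -x = 1.
Step 3. [-x = 1] flip signs both sides ⇒ neg: x = -1.

Answer: x ∈ {-1}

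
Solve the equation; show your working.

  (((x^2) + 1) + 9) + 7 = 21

Step 1. [(((x^2) + 1) + 9) + 7 = 21] +7 is outermost — subtract 7 both sides ⇒ sub: ((x^2) + 1) + 9 = 14.
Step 2. [((x^2) + 1) + 9 = 14] 9 comes off first (subtract 9) ⇒ sub: (x^2) + 1 = 5.
Step 3. [(x^2) + 1 = 5] +1 is outermost — subtract 1 both sides, so sub: x^2 = 4.
Step 4. [x^2 = 4] √ both sides: 4 ≥ 0 gives two branches, so sqrt: x = 2 or -2.

Answer: x ∈ {-2, 2}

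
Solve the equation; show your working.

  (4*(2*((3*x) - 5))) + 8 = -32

Step 1. [(4*(2*((3*x) - 5))) + 8 = -32] peel the +8: subtract 8 from each side ⇒ sub: 4*(2*((3*x) - 5)) = -40.
Step 2. [4*(2*((3*x) - 5)) = -40] LHS = 4·(…); ÷4 both sides, so div: 2*((3*x) - 5) = -10.
Step 3. [2*((3*x) - 5) = -10] LHS = 2·(…); ÷2 both sides ⇒ div: (3*x) - 5 = -5.
Step 4. [(3*x) - 5 = -5] add 5: x sits inside (… - 5), so sub: 3*x = 0.
Step 5. [3*x = 0] 3 out front; divide by 3, so div: x = 0.

Answer: x ∈ {0}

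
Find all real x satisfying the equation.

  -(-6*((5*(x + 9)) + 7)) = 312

Step 1. [-(-6*((5*(x + 9)) + 7)) = 312] LHS negated; negate both sides. So neg: -6*((5*(x + 9)) + 7) = -312.
Step 2. [-6*((5*(x + 9)) + 7) = -312] LHS = -6·(…); ÷-6 both sides, so div: (5*(x + 9)) + 7 = 52.
Step 3. [(5*(x + 9)) + 7 = 52] the outer +7 inverts by subtracting 7 ⇒ sub: 5*(x + 9) = 45.
Step 4. [5*(x + 9) = 45] 5·(inner) — divide through by 5. So div: x + 9 = 9.
Step 5. [x + 9 = 9] 9 comes off first (subtract 9) ⇒ sub: x = 0.

Answer: x ∈ {0}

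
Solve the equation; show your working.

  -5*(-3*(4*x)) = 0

Step 1. [-5*(-3*(4*x)) = 0] leading coefficient -5: divide by -5. So div: -3*(4*x) = 0.
Step 2. [-3*(4*x) = 0] -3 out front; divide by -3 ⇒ div: 4*x = 0.
Step 3. [4*x = 0] 4 out front; divide by 4. So div: x = 0.

Answer: x ∈ {0}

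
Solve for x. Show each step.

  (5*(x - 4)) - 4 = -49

Step 1. [(5*(x - 4)) - 4 = -49] the outer -4 inverts by adding 4 ⇒ sub: 5*(x - 4) = -45.
Step 2. [5*(x - 4) = -45] leading coefficient 5: divide by 5 ⇒ div: x - 4 = -9.
Step 3. [x - 4 = -9] the outer -4 inverts by adding 4 ⇒ sub: x = -5.

Answer: x ∈ {-5}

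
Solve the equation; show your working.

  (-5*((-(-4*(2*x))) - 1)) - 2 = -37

Step 1. [(-5*((-(-4*(2*x))) - 1)) - 2 = -37] 2 comes off first (add 2), so sub: -5*((-(-4*(2*x))) - 1) = -35.
Step 2. [-5*((-(-4*(2*x))) - 1) = -35] LHS = -5·(…); ÷-5 both sides ⇒ div: (-(-4*(2*x))) - 1 = 7.
Step 3. [(-(-4*(2*x))) - 1 = 7] the outer -1 inverts by adding 1 ⇒ sub: -(-4*(2*x)) = 8.
Step 4. [-(-4*(2*x)) = 8] LHS negated; negate both sides. So neg: -4*(2*x) = -8.
Step 5. [-4*(2*x) = -8] -4·(inner) — divide through by -4 ⇒ div: 2*x = 2.
Step 6. [2*x = 2] 2·(inner) — divide through by 2. So div: x = 1.

Answer: x ∈ {1}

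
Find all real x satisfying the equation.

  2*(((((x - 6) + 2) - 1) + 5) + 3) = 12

Step 1. [2*(((((x - 6) + 2) - 1) + 5) + 3) = 12] LHS = 2·(…); ÷2 both sides, so div: ((((x - 6) + 2) - 1) + 5) + 3 = 6.
Step 2. [((((x - 6) + 2) - 1) + 5) + 3 = 6] peel the +3: subtract 3 from each side. So sub: (((x - 6) + 2) - 1) + 5 = 3.
Step 3. [(((x - 6) + 2) - 1) + 5 = 3] subtract 5: x sits inside (… + 5), so sub: ((x - 6) + 2) - 1 = -2.
Step 4. [((x - 6) + 2) - 1 = -2] 1 comes off first (add 1), so sub: (x - 6) + 2 = -1.
Step 5. [(x - 6) + 2 = -1] +2 is outermost — subtract 2 both sides, so sub: x - 6 = -3.
Step 6. [x - 6 = -3] peel the -6: add 6 from each side ⇒ sub: x = 3.

Answer: x ∈ {3}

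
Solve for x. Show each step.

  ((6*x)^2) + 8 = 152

Step 1. [((6*x)^2) + 8 = 152] subtract 8: x sits inside (… + 8), so sub: (6*x)^2 = 144.
Step 2. [(6*x)^2 = 144] LHS squared, RHS 144 ≥ 0: apply √ (±), so sqrt: 6*x = 12 or -12.
Step 3. [6*x = 12 or -12] 6 out front; divide by 6 ⇒ div: x = 2 or -2.

Answer: x ∈ {-2, 2}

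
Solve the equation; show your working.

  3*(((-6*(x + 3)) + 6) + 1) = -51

Step 1. [3*(((-6*(x + 3)) + 6) + 1) = -51] LHS = 3·(…); ÷3 both sides ⇒ div: ((-6*(x + 3)) + 6) + 1 = -17.
Step 2. [((-6*(x + 3)) + 6) + 1 = -17] the outer +1 inverts by subtracting 1, so sub: (-6*(x + 3)) + 6 = -18.
Step 3. [(-6*(x + 3)) + 6 = -18] -6 divides every term; factor it out, so factor: (x + 3) - 1 = 3.
Step 4. [(x + 3) - 1 = 3] peel the -1: add 1 from each side, so sub: x + 3 = 4.
Step 5. [x + 3 = 4] 3 comes off first (subtract 3). So sub: x = 1.

Answer: x ∈ {1}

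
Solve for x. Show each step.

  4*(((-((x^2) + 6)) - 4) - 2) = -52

Step 1. [4*(((-((x^2) + 6)) - 4) - 2) = -52] 4 out front; divide by 4. So div: ((-((x^2) + 6)) - 4) - 2 = -13.
Step 2. [((-((x^2) + 6)) - 4) - 2 = -13] -2 is outermost — add 2 both sides, so sub: (-((x^2) + 6)) - 4 = -11.
Step 3. [(-((x^2) + 6)) - 4 = -11] the outer -4 inverts by adding 4. So sub: -((x^2) + 6) = -7.
Step 4. [-((x^2) + 6) = -7] leading − — multiply by −1 ⇒ neg: (x^2) + 6 = 7.
Step 5. [(x^2) + 6 = 7] +6 is outermost — subtract 6 both sides. So sub: x^2 = 1.
Step 6. [x^2 = 1] √ both sides: 1 ≥ 0 gives two branches. So sqrt: x = 1 or -1.

Answer: x ∈ {-1, 1}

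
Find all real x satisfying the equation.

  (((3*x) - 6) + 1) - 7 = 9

Step 1. [(((3*x) - 6) + 1) - 7 = 9] add 7: x sits inside (… - 7) ⇒ sub: ((3*x) - 6) + 1 = 16.
Step 2. [((3*x) - 6) + 1 = 16] peel the +1: subtract 1 from each side ⇒ sub: (3*x) - 6 = 15.
Step 3. [(3*x) - 6 = 15] 3 divides every term; factor it out. So factor: x - 2 = 5.
Step 4. [x - 2 = 5] peel the -2: add 2 from each side ⇒ sub: x = 7.

Answer: x ∈ {7}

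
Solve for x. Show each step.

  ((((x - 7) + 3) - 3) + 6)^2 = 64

Step 1. [((((x - 7) + 3) - 3) + 6)^2 = 64] LHS squared, RHS 64 ≥ 0: apply √ (±) ⇒ sqrt: (((x - 7) + 3) - 3) + 6 = 8 or -8.
Step 2. [(((x - 7) + 3) - 3) + 6 = 8 or -8] 6 comes off first (subtract 6), so sub: ((x - 7) + 3) - 3 = 2 or -14.
Step 3. [((x - 7) + 3) - 3 = 2 or -14] the outer -3 inverts by adding 3, so sub: (x - 7) + 3 = 5 or -11.
Step 4. [(x - 7) + 3 = 5 or -11] peel the +3: subtract 3 from each side, so sub: x - 7 = 2 or -14.
Step 5. [x - 7 = 2 or -14] add 7: x sits inside (… - 7) ⇒ sub: x = 9 or -7.

Answer: x ∈ {-7, 9}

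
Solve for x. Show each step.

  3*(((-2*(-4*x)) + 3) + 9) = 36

Step 1. [3*(((-2*(-4*x)) + 3) + 9) = 36] LHS = 3·(…); ÷3 both sides, so div: ((-2*(-4*x)) + 3) + 9 = 12.
Step 2. [((-2*(-4*x)) + 3) + 9 = 12] 9 comes off first (subtract 9). So sub: (-2*(-4*x)) + 3 = 3.
Step 3. [(-2*(-4*x)) + 3 = 3] +3 is outermost — subtract 3 both sides ⇒ sub: -2*(-4*x) = 0.
Step 4. [-2*(-4*x) = 0] divide by the outer -2, so div: -4*x = 0.
Step 5. [-4*x = 0] -4 out front; divide by -4, so div: x = 0.

Answer: x ∈ {0}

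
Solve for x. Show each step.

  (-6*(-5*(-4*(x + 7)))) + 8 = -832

Step 1. [(-6*(-5*(-4*(x + 7)))) + 8 = -832] the outer +8 inverts by subtracting 8 ⇒ sub: -6*(-5*(-4*(x + 7))) = -840.
Step 2. [-6*(-5*(-4*(x + 7))) = -840] LHS = -6·(…); ÷-6 both sides. So div: -5*(-4*(x + 7)) = 140.
Step 3. [-5*(-4*(x + 7)) = 140] -5·(inner) — divide through by -5, so div: -4*(x + 7) = -28.
Step 4. [-4*(x + 7) = -28] LHS = -4·(…); ÷-4 both sides ⇒ div: x + 7 = 7.
Step 5. [x + 7 = 7] the outer +7 inverts by subtracting 7 ⇒ sub: x = 0.

Answer: x ∈ {0}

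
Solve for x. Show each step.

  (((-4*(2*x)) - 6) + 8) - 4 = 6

Step 1. [(((-4*(2*x)) - 6) + 8) - 4 = 6] the outer -4 inverts by adding 4. So sub: ((-4*(2*x)) - 6) + 8 = 10.
Step 2. [((-4*(2*x)) - 6) + 8 = 10] +8 is outermost — subtract 8 both sides ⇒ sub: (-4*(2*x)) - 6 = 2.
Step 3. [(-4*(2*x)) - 6 = 2] -6 is outermost — add 6 both sides. So sub: -4*(2*x) = 8.
Step 4. [-4*(2*x) = 8] divide by the outer -4, so div: 2*x = -2.
Step 5. [2*x = -2] LHS = 2·(…); ÷2 both sides. So div: x = -1.

Answer: x ∈ {-1}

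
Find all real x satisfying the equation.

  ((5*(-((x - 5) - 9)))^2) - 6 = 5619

Step 1. [((5*(-((x - 5) - 9)))^2) - 6 = 5619] 6 comes off first (add 6), so sub: (5*(-((x - 5) - 9)))^2 = 5625.
Step 2. [(5*(-((x - 5) - 9)))^2 = 5625] √ both sides: 5625 ≥ 0 gives two branches ⇒ sqrt: 5*(-((x - 5) - 9)) = 75 or -75.
Step 3. [5*(-((x - 5) - 9)) = 75 or -75] 5·(inner) — divide through by 5 ⇒ div: -((x - 5) - 9) = 15 or -15.
Step 4. [-((x - 5) - 9) = 15 or -15] LHS negated; negate both sides, so neg: (x - 5) - 9 = -15 or 15.
Step 5. [(x - 5) - 9 = -15 or 15] add 9: x sits inside (… - 9), so sub: x - 5 = -6 or 24.
Step 6. [x - 5 = -6 or 24] add 5: x sits inside (… - 5), so sub: x = -1 or 29.

Answer: x ∈ {-1, 29}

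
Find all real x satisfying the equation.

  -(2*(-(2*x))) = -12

Step 1. [-(2*(-(2*x))) = -12] flip signs both sides. So neg: 2*(-(2*x)) = 12.
Step 2. [2*(-(2*x)) = 12] 2 out front; divide by 2, so div: -(2*x) = 6.
Step 3. [-(2*x) = 6] LHS negated; negate both sides ⇒ neg: 2*x = -6.
Step 4. [2*x = -6] LHS = 2·(…); ÷2 both sides, so div: x = -3.

Answer: x ∈ {-3}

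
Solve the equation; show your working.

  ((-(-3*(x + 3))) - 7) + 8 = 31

Step 1. [((-(-3*(x + 3))) - 7) + 8 = 31] the outer +8 inverts by subtracting 8 ⇒ sub: (-(-3*(x + 3))) - 7 = 23.
Step 2. [(-(-3*(x + 3))) - 7 = 23] add 7: x sits inside (… - 7), so sub: -(-3*(x + 3)) = 30.
Step 3. [-(-3*(x + 3)) = 30] leading − — multiply by −1. So neg: -3*(x + 3) = -30.
Step 4. [-3*(x + 3) = -30] divide by the outer -3. So div: x + 3 = 10.
Step 5. [x + 3 = 10] the outer +3 inverts by subtracting 3. So sub: x = 7.

Answer: x ∈ {7}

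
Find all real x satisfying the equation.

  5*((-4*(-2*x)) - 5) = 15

Step 1. [5*((-4*(-2*x)) - 5) = 15] 5 out front; divide by 5 ⇒ div: (-4*(-2*x)) - 5 = 3.
Step 2. [(-4*(-2*x)) - 5 = 3] 5 comes off first (add 5), so sub: -4*(-2*x) = 8.
Step 3. [-4*(-2*x) = 8] divide by the outer -4 ⇒ div: -2*x = -2.
Step 4. [-2*x = -2] divide by the outer -2 ⇒ div: x = 1.

Answer: x ∈ {1}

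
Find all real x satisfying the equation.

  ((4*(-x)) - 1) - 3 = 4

Step 1. [((4*(-x)) - 1) - 3 = 4] -3 is outermost — add 3 both sides ⇒ sub: (4*(-x)) - 1 = 7.
Step 2. [(4*(-x)) - 1 = 7] the outer -1 inverts by adding 1 ⇒ sub: 4*(-x) = 8.
Step 3. [4*(-x) = 8] divide by the outer 4 ⇒ div: -x = 2.
Step 4. [-x = 2] LHS negated; negate both sides, so neg: x = -2.

Answer: x ∈ {-2}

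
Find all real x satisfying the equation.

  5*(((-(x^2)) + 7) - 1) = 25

Step 1. [5*(((-(x^2)) + 7) - 1) = 25] LHS = 5·(…); ÷5 both sides, so div: ((-(x^2)) + 7) - 1 = 5.
Step 2. [((-(x^2)) + 7) - 1 = 5] add 1: x sits inside (… - 1). So sub: (-(x^2)) + 7 = 6.
Step 3. [(-(x^2)) + 7 = 6] subtract 7: x sits inside (… + 7). So sub: -(x^2) = -1.
Step 4. [-(x^2) = -1] leading − — multiply by −1. So neg: x^2 = 1.
Step 5. [x^2 = 1] √ both sides: 1 ≥ 0 gives two branches ⇒ sqrt: x = 1 or -1.

Answer: x ∈ {-1, 1}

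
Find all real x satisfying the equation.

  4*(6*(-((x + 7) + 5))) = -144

Step 1. [4*(6*(-((x + 7) + 5))) = -144] 4·(inner) — divide through by 4, so div: 6*(-((x + 7) + 5)) = -36.
Step 2. [6*(-((x + 7) + 5)) = -36] 6·(inner) — divide through by 6. So div: -((x + 7) + 5) = -6.
Step 3. [-((x + 7) + 5) = -6] flip signs both sides. So neg: (x + 7) + 5 = 6.
Step 4. [(x + 7) + 5 = 6] the outer +5 inverts by subtracting 5 ⇒ sub: x + 7 = 1.
Step 5. [x + 7 = 1] 7 comes off first (subtract 7). So sub: x = -6.

Answer: x ∈ {-6}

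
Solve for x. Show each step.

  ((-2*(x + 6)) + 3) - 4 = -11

Step 1. [((-2*(x + 6)) + 3) - 4 = -11] 4 comes off first (add 4) ⇒ sub: (-2*(x + 6)) + 3 = -7.
Step 2. [(-2*(x + 6)) + 3 = -7] 3 comes off first (subtract 3) ⇒ sub: -2*(x + 6) = -10.
Step 3. [-2*(x + 6) = -10] -2·(inner) — divide through by -2 ⇒ div: x + 6 = 5.
Step 4. [x + 6 = 5] the outer +6 inverts by subtracting 6. So sub: x = -1.

Answer: x ∈ {-1}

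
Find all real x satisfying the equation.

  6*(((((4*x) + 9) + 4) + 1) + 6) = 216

Step 1. [6*(((((4*x) + 9) + 4) + 1) + 6) = 216] leading coefficient 6: divide by 6, so div: ((((4*x) + 9) + 4) + 1) + 6 = 36.
Step 2. [((((4*x) + 9) + 4) + 1) + 6 = 36] 6 comes off first (subtract 6) ⇒ sub: (((4*x) + 9) + 4) + 1 = 30.
Step 3. [(((4*x) + 9) + 4) + 1 = 30] peel the +1: subtract 1 from each side ⇒ sub: ((4*x) + 9) + 4 = 29.
Step 4. [((4*x) + 9) + 4 = 29] +4 is outermost — subtract 4 both sides ⇒ sub: (4*x) + 9 = 25.
Step 5. [(4*x) + 9 = 25] subtract 9: x sits inside (… + 9). So sub: 4*x = 16.
Step 6. [4*x = 16] LHS = 4·(…); ÷4 both sides ⇒ div: x = 4.

Answer: x ∈ {4}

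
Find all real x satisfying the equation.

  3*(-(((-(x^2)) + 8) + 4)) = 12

Step 1. [3*(-(((-(x^2)) + 8) + 4)) = 12] divide by the outer 3. So div: -(((-(x^2)) + 8) + 4) = 4.
Step 2. [-(((-(x^2)) + 8) + 4) = 4] LHS negated; negate both sides ⇒ neg: ((-(x^2)) + 8) + 4 = -4.
Step 3. [((-(x^2)) + 8) + 4 = -4] peel the +4: subtract 4 from each side. So sub: (-(x^2)) + 8 = -8.
Step 4. [(-(x^2)) + 8 = -8] +8 is outermost — subtract 8 both sides. So sub: -(x^2) = -16.
Step 5. [-(x^2) = -16] flip signs both sides. So neg: x^2 = 16.
Step 6. [x^2 = 16] √ both sides: 16 ≥ 0 gives two branches, so sqrt: x = 4 or -4.

Answer: x ∈ {-4, 4}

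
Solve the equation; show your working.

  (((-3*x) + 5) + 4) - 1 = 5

Step 1. [(((-3*x) + 5) + 4) - 1 = 5] add 1: x sits inside (… - 1) ⇒ sub: ((-3*x) + 5) + 4 = 6.
Step 2. [((-3*x) + 5) + 4 = 6] peel the +4: subtract 4 from each side. So sub: (-3*x) + 5 = 2.
Step 3. [(-3*x) + 5 = 2] the outer +5 inverts by subtracting 5. So sub: -3*x = -3.
Step 4. [-3*x = -3] LHS = -3·(…); ÷-3 both sides, so div: x = 1.

Answer: x ∈ {1}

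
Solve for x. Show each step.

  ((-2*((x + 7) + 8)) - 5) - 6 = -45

Step 1. [((-2*((x + 7) + 8)) - 5) - 6 = -45] peel the -6: add 6 from each side. So sub: (-2*((x + 7) + 8)) - 5 = -39.
Step 2. [(-2*((x + 7) + 8)) - 5 = -39] peel the -5: add 5 from each side ⇒ sub: -2*((x + 7) + 8) = -34.
Step 3. [-2*((x + 7) + 8) = -34] divide by the outer -2 ⇒ div: (x + 7) + 8 = 17.
Step 4. [(x + 7) + 8 = 17] subtract 8: x sits inside (… + 8) ⇒ sub: x + 7 = 9.
Step 5. [x + 7 = 9] +7 is outermost — subtract 7 both sides ⇒ sub: x = 2.

Answer: x ∈ {2}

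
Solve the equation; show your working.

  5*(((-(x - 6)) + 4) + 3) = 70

Step 1. [5*(((-(x - 6)) + 4) + 3) = 70] divide by the outer 5, so div: ((-(x - 6)) + 4) + 3 = 14.
Step 2. [((-(x - 6)) + 4) + 3 = 14] the outer +3 inverts by subtracting 3. So sub: (-(x - 6)) + 4 = 11.
Step 3. [(-(x - 6)) + 4 = 11] +4 is outermost — subtract 4 both sides ⇒ sub: -(x - 6) = 7.
Step 4. [-(x - 6) = 7] flip signs both sides, so neg: x - 6 = -7.
Step 5. [x - 6 = -7] peel the -6: add 6 from each side. So sub: x = -1.

Answer: x ∈ {-1}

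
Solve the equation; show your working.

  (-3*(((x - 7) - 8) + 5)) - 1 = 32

Step 1. [(-3*(((x - 7) - 8) + 5)) - 1 = 32] peel the -1: add 1 from each side ⇒ sub: -3*(((x - 7) - 8) + 5) = 33.
Step 2. [-3*(((x - 7) - 8) + 5) = 33] leading coefficient -3: divide by -3. So div: ((x - 7) - 8) + 5 = -11.
Step 3. [((x - 7) - 8) + 5 = -11] +5 is outermost — subtract 5 both sides, so sub: (x - 7) - 8 = -16.
Step 4. [(x - 7) - 8 = -16] the outer -8 inverts by adding 8. So sub: x - 7 = -8.
Step 5. [x - 7 = -8] the outer -7 inverts by adding 7 ⇒ sub: x = -1.

Answer: x ∈ {-1}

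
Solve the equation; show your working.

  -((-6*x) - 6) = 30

Step 1. [-((-6*x) - 6) = 30] LHS negated; negate both sides ⇒ neg: (-6*x) - 6 = -30.
Step 2. [(-6*x) - 6 = -30] -6 | LHS and -6 | -30: pull -6 out ⇒ factor: x + 1 = 5.
Step 3. [x + 1 = 5] +1 is outermost — subtract 1 both sides, so sub: x = 4.

Answer: x ∈ {4}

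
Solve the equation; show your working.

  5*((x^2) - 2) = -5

Step 1. [5*((x^2) - 2) = -5] 5·(inner) — divide through by 5, so div: (x^2) - 2 = -1.
Step 2. [(x^2) - 2 = -1] 2 comes off first (add 2) ⇒ sub: x^2 = 1.
Step 3. [x^2 = 1] √ both sides: 1 ≥ 0 gives two branches. So sqrt: x = 1 or -1.

Answer: x ∈ {-1, 1}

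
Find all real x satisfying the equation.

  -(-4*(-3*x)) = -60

Step 1. [-(-4*(-3*x)) = -60] LHS negated; negate both sides, so neg: -4*(-3*x) = 60.
Step 2. [-4*(-3*x) = 60] leading coefficient -4: divide by -4, so div: -3*x = -15.
Step 3. [-3*x = -15] -3 out front; divide by -3 ⇒ div: x = 5.

Answer: x ∈ {5}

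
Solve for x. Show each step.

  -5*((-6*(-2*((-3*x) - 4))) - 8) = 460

Step 1. [-5*((-6*(-2*((-3*x) - 4))) - 8) = 460] LHS = -5·(…); ÷-5 both sides ⇒ div: (-6*(-2*((-3*x) - 4))) - 8 = -92.
Step 2. [(-6*(-2*((-3*x) - 4))) - 8 = -92] peel the -8: add 8 from each side, so sub: -6*(-2*((-3*x) - 4)) = -84.
Step 3. [-6*(-2*((-3*x) - 4)) = -84] LHS = -6·(…); ÷-6 both sides, so div: -2*((-3*x) - 4) = 14.
Step 4. [-2*((-3*x) - 4) = 14] -2 out front; divide by -2. So div: (-3*x) - 4 = -7.
Step 5. [(-3*x) - 4 = -7] add 4: x sits inside (… - 4), so sub: -3*x = -3.
Step 6. [-3*x = -3] LHS = -3·(…); ÷-3 both sides, so div: x = 1.

Answer: x ∈ {1}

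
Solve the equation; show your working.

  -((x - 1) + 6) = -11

Step 1. [-((x - 1) + 6) = -11] LHS negated; negate both sides ⇒ neg: (x - 1) + 6 = 11.
Step 2. [(x - 1) + 6 = 11] subtract 6: x sits inside (… + 6), so sub: x - 1 = 5.
Step 3. [x - 1 = 5] peel the -1: add 1 from each side ⇒ sub: x = 6.

Answer: x ∈ {6}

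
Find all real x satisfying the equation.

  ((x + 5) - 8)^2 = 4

Step 1. [((x + 5) - 8)^2 = 4] 4 ≥ 0, LHS is (·)² — take ±√ ⇒ sqrt: (x + 5) - 8 = 2 or -2.
Step 2. [(x + 5) - 8 = 2 or -2] add 8: x sits inside (… - 8). So sub: x + 5 = 10 or 6.
Step 3. [x + 5 = 10 or 6] peel the +5: subtract 5 from each side, so sub: x = 5 or 1.

Answer: x ∈ {1, 5}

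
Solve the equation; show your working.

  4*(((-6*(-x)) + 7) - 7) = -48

Step 1. [4*(((-6*(-x)) + 7) - 7) = -48] 4 out front; divide by 4. So div: ((-6*(-x)) + 7) - 7 = -12.
Step 2. [((-6*(-x)) + 7) - 7 = -12] peel the -7: add 7 from each side ⇒ sub: (-6*(-x)) + 7 = -5.
Step 3. [(-6*(-x)) + 7 = -5] 7 comes off first (subtract 7) ⇒ sub: -6*(-x) = -12.
Step 4. [-6*(-x) = -12] divide by the outer -6. So div: -x = 2.
Step 5. [-x = 2] LHS negated; negate both sides ⇒ neg: x = -2.

Answer: x ∈ {-2}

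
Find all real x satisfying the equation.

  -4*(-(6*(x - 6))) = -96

Step 1. [-4*(-(6*(x - 6))) = -96] -4 out front; divide by -4, so div: -(6*(x - 6)) = 24.
Step 2. [-(6*(x - 6)) = 24] leading − — multiply by −1, so neg: 6*(x - 6) = -24.
Step 3. [6*(x - 6) = -24] divide by the outer 6. So div: x - 6 = -4.
Step 4. [x - 6 = -4] add 6: x sits inside (… - 6) ⇒ sub: x = 2.

Answer: x ∈ {2}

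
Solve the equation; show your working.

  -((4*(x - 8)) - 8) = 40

Step 1. [-((4*(x - 8)) - 8) = 40] flip signs both sides, so neg: (4*(x - 8)) - 8 = -40.
Step 2. [(4*(x - 8)) - 8 = -40] common factor 4 (LHS and -40) — divide through ⇒ factor: (x - 8) - 2 = -10.
Step 3. [(x - 8) - 2 = -10] add 2: x sits inside (… - 2), so sub: x - 8 = -8.
Step 4. [x - 8 = -8] peel the -8: add 8 from each side ⇒ sub: x = 0.

Answer: x ∈ {0}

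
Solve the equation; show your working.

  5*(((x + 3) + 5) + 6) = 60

Step 1. [5*(((x + 3) + 5) + 6) = 60] 5 out front; divide by 5 ⇒ div: ((x + 3) + 5) + 6 = 12.
Step 2. [((x + 3) + 5) + 6 = 12] +6 is outermost — subtract 6 both sides. So sub: (x + 3) + 5 = 6.
Step 3. [(x + 3) + 5 = 6] the outer +5 inverts by subtracting 5. So sub: x + 3 = 1.
Step 4. [x + 3 = 1] subtract 3: x sits inside (… + 3) ⇒ sub: x = -2.

Answer: x ∈ {-2}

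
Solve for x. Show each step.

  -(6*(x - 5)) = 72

Step 1. [-(6*(x - 5)) = 72] LHS negated; negate both sides, so neg: 6*(x - 5) = -72.
Step 2. [6*(x - 5) = -72] leading coefficient 6: divide by 6 ⇒ div: x - 5 = -12.
Step 3. [x - 5 = -12] add 5: x sits inside (… - 5) ⇒ sub: x = -7.

Answer: x ∈ {-7}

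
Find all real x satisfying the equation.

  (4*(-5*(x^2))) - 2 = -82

Step 1. [(4*(-5*(x^2))) - 2 = -82] 2 comes off first (add 2). So sub: 4*(-5*(x^2)) = -80.
Step 2. [4*(-5*(x^2)) = -80] leading coefficient 4: divide by 4 ⇒ div: -5*(x^2) = -20.
Step 3. [-5*(x^2) = -20] -5·(inner) — divide through by -5 ⇒ div: x^2 = 4.
Step 4. [x^2 = 4] √ both sides: 4 ≥ 0 gives two branches. So sqrt: x = 2 or -2.

Answer: x ∈ {-2, 2}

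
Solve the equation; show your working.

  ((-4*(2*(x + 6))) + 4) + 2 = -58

Step 1. [((-4*(2*(x + 6))) + 4) + 2 = -58] peel the +2: subtract 2 from each side. So sub: (-4*(2*(x + 6))) + 4 = -60.
Step 2. [(-4*(2*(x + 6))) + 4 = -60] subtract 4: x sits inside (… + 4), so sub: -4*(2*(x + 6)) = -64.
Step 3. [-4*(2*(x + 6)) = -64] leading coefficient -4: divide by -4, so div: 2*(x + 6) = 16.
Step 4. [2*(x + 6) = 16] leading coefficient 2: divide by 2. So div: x + 6 = 8.
Step 5. [x + 6 = 8] subtract 6: x sits inside (… + 6), so sub: x = 2.

Answer: x ∈ {2}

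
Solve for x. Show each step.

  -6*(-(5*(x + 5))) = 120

Step 1. [-6*(-(5*(x + 5))) = 120] -6·(inner) — divide through by -6. So div: -(5*(x + 5)) = -20.
Step 2. [-(5*(x + 5)) = -20] LHS negated; negate both sides. So neg: 5*(x + 5) = 20.
Step 3. [5*(x + 5) = 20] 5 out front; divide by 5, so div: x + 5 = 4.
Step 4. [x + 5 = 4] the outer +5 inverts by subtracting 5 ⇒ sub: x = -1.

Answer: x ∈ {-1}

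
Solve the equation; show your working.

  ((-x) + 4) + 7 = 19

Step 1. [((-x) + 4) + 7 = 19] peel the +7: subtract 7 from each side. So sub: (-x) + 4 = 12.
Step 2. [(-x) + 4 = 12] subtract 4: x sits inside (… + 4). So sub: -x = 8.
Step 3. [-x = 8] leading − — multiply by −1 ⇒ neg: x = -8.

Answer: x ∈ {-8}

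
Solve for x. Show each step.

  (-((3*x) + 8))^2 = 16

Step 1. [(-((3*x) + 8))^2 = 16] 16 ≥ 0, LHS is (·)² — take ±√. So sqrt: -((3*x) + 8) = 4 or -4.
Step 2. [-((3*x) + 8) = 4 or -4] leading − — multiply by −1 ⇒ neg: (3*x) + 8 = -4 or 4.
Step 3. [(3*x) + 8 = -4 or 4] 8 comes off first (subtract 8) ⇒ sub: 3*x = -12 or -4.
Step 4. [3*x = -12 or -4] 3·(inner) — divide through by 3 ⇒ div: x = -4 or -4/3.

Answer: x ∈ {-4, -4/3}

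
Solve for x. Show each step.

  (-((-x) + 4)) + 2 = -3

Step 1. [(-((-x) + 4)) + 2 = -3] +2 is outermost — subtract 2 both sides. So sub: -((-x) + 4) = -5.
Step 2. [-((-x) + 4) = -5] LHS negated; negate both sides ⇒ neg: (-x) + 4 = 5.
Step 3. [(-x) + 4 = 5] subtract 4: x sits inside (… + 4), so sub: -x = 1.
Step 4. [-x = 1] flip signs both sides. So neg: x = -1.

Answer: x ∈ {-1}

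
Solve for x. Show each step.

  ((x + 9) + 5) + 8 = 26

Step 1. [((x + 9) + 5) + 8 = 26] peel the +8: subtract 8 from each side. So sub: (x + 9) + 5 = 18.
Step 2. [(x + 9) + 5 = 18] 5 comes off first (subtract 5) ⇒ sub: x + 9 = 13.
Step 3. [x + 9 = 13] peel the +9: subtract 9 from each side. So sub: x = 4.

Answer: x ∈ {4}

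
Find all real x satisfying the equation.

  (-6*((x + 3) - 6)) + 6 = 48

Step 1. [(-6*((x + 3) - 6)) + 6 = 48] -6 | LHS and -6 | 48: pull -6 out, so factor: ((x + 3) - 6) - 1 = -8.
Step 2. [((x + 3) - 6) - 1 = -8] -1 is outermost — add 1 both sides ⇒ sub: (x + 3) - 6 = -7.
Step 3. [(x + 3) - 6 = -7] the outer -6 inverts by adding 6, so sub: x + 3 = -1.
Step 4. [x + 3 = -1] the outer +3 inverts by subtracting 3 ⇒ sub: x = -4.

Answer: x ∈ {-4}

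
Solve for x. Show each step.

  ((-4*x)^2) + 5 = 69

Step 1. [((-4*x)^2) + 5 = 69] 5 comes off first (subtract 5). So sub: (-4*x)^2 = 64.
Step 2. [(-4*x)^2 = 64] LHS squared, RHS 64 ≥ 0: apply √ (±). So sqrt: -4*x = 8 or -8.
Step 3. [-4*x = 8 or -8] -4·(inner) — divide through by -4, so div: x = -2 or 2.

Answer: x ∈ {-2, 2}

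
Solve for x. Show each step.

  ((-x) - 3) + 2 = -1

Step 1. [((-x) - 3) + 2 = -1] +2 is outermost — subtract 2 both sides, so sub: (-x) - 3 = -3.
Step 2. [(-x) - 3 = -3] 3 comes off first (add 3). So sub: -x = 0.
Step 3. [-x = 0] leading − — multiply by −1. So neg: x = 0.

Answer: x ∈ {0}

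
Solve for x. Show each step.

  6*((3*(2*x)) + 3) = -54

Step 1. [6*((3*(2*x)) + 3) = -54] 6 out front; divide by 6. So div: (3*(2*x)) + 3 = -9.
Step 2. [(3*(2*x)) + 3 = -9] 3 divides every term; factor it out, so factor: (2*x) + 1 = -3.
Step 3. [(2*x) + 1 = -3] 1 comes off first (subtract 1) ⇒ sub: 2*x = -4.
Step 4. [2*x = -4] 2 out front; divide by 2 ⇒ div: x = -2.

Answer: x ∈ {-2}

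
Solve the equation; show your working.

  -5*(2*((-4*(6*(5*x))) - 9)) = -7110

Step 1. [-5*(2*((-4*(6*(5*x))) - 9)) = -7110] leading coefficient -5: divide by -5 ⇒ div: 2*((-4*(6*(5*x))) - 9) = 1422.
Step 2. [2*((-4*(6*(5*x))) - 9) = 1422] 2 out front; divide by 2 ⇒ div: (-4*(6*(5*x))) - 9 = 711.
Step 3. [(-4*(6*(5*x))) - 9 = 711] peel the -9: add 9 from each side, so sub: -4*(6*(5*x)) = 720.
Step 4. [-4*(6*(5*x)) = 720] -4·(inner) — divide through by -4 ⇒ div: 6*(5*x) = -180.
Step 5. [6*(5*x) = -180] divide by the outer 6. So div: 5*x = -30.
Step 6. [5*x = -30] 5 out front; divide by 5 ⇒ div: x = -6.

Answer: x ∈ {-6}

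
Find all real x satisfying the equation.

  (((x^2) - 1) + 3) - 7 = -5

Step 1. [(((x^2) - 1) + 3) - 7 = -5] the outer -7 inverts by adding 7 ⇒ sub: ((x^2) - 1) + 3 = 2.
Step 2. [((x^2) - 1) + 3 = 2] +3 is outermost — subtract 3 both sides. So sub: (x^2) - 1 = -1.
Step 3. [(x^2) - 1 = -1] 1 comes off first (add 1). So sub: x^2 = 0.
Step 4. [x^2 = 0] LHS squared, RHS 0 ≥ 0: apply √ (±), so sqrt: x = 0.

Answer: x ∈ {0}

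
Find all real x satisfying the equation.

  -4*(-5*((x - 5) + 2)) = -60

Step 1. [-4*(-5*((x - 5) + 2)) = -60] leading coefficient -4: divide by -4, so div: -5*((x - 5) + 2) = 15.
Step 2. [-5*((x - 5) + 2) = 15] leading coefficient -5: divide by -5. So div: (x - 5) + 2 = -3.
Step 3. [(x - 5) + 2 = -3] subtract 2: x sits inside (… + 2). So sub: x - 5 = -5.
Step 4. [x - 5 = -5] 5 comes off first (add 5) ⇒ sub: x = 0.

Answer: x ∈ {0}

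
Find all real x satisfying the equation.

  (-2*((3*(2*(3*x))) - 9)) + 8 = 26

Step 1. [(-2*((3*(2*(3*x))) - 9)) + 8 = 26] -2 divides every term; factor it out. So factor: ((3*(2*(3*x))) - 9) - 4 = -13.
Step 2. [((3*(2*(3*x))) - 9) - 4 = -13] 4 comes off first (add 4). So sub: (3*(2*(3*x))) - 9 = -9.
Step 3. [(3*(2*(3*x))) - 9 = -9] 9 comes off first (add 9). So sub: 3*(2*(3*x)) = 0.
Step 4. [3*(2*(3*x)) = 0] 3·(inner) — divide through by 3, so div: 2*(3*x) = 0.
Step 5. [2*(3*x) = 0] LHS = 2·(…); ÷2 both sides ⇒ div: 3*x = 0.
Step 6. [3*x = 0] 3 out front; divide by 3 ⇒ div: x = 0.

Answer: x ∈ {0}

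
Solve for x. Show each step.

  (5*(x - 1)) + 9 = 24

Step 1. [(5*(x - 1)) + 9 = 24] the outer +9 inverts by subtracting 9, so sub: 5*(x - 1) = 15.
Step 2. [5*(x - 1) = 15] 5·(inner) — divide through by 5, so div: x - 1 = 3.
Step 3. [x - 1 = 3] add 1: x sits inside (… - 1). So sub: x = 4.

Answer: x ∈ {4}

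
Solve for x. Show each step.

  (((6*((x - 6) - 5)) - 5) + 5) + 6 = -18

Step 1. [(((6*((x - 6) - 5)) - 5) + 5) + 6 = -18] peel the +6: subtract 6 from each side. So sub: ((6*((x - 6) - 5)) - 5) + 5 = -24.
Step 2. [((6*((x - 6) - 5)) - 5) + 5 = -24] subtract 5: x sits inside (… + 5). So sub: (6*((x - 6) - 5)) - 5 = -29.
Step 3. [(6*((x - 6) - 5)) - 5 = -29] peel the -5: add 5 from each side. So sub: 6*((x - 6) - 5) = -24.
Step 4. [6*((x - 6) - 5) = -24] leading coefficient 6: divide by 6. So div: (x - 6) - 5 = -4.
Step 5. [(x - 6) - 5 = -4] add 5: x sits inside (… - 5) ⇒ sub: x - 6 = 1.
Step 6. [x - 6 = 1] add 6: x sits inside (… - 6). So sub: x = 7.

Answer: x ∈ {7}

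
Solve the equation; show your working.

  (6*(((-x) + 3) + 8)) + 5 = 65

Step 1. [(6*(((-x) + 3) + 8)) + 5 = 65] 5 comes off first (subtract 5). So sub: 6*(((-x) + 3) + 8) = 60.
Step 2. [6*(((-x) + 3) + 8) = 60] divide by the outer 6 ⇒ div: ((-x) + 3) + 8 = 10.
Step 3. [((-x) + 3) + 8 = 10] the outer +8 inverts by subtracting 8. So sub: (-x) + 3 = 2.
Step 4. [(-x) + 3 = 2] subtract 3: x sits inside (… + 3). So sub: -x = -1.
Step 5. [-x = -1] flip signs both sides. So neg: x = 1.

Answer: x ∈ {1}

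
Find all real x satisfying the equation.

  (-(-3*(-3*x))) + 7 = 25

Step 1. [(-(-3*(-3*x))) + 7 = 25] 7 comes off first (subtract 7). So sub: -(-3*(-3*x)) = 18.
Step 2. [-(-3*(-3*x)) = 18] flip signs both sides ⇒ neg: -3*(-3*x) = -18.
Step 3. [-3*(-3*x) = -18] divide by the outer -3 ⇒ div: -3*x = 6.
Step 4. [-3*x = 6] divide by the outer -3, so div: x = -2.

Answer: x ∈ {-2}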